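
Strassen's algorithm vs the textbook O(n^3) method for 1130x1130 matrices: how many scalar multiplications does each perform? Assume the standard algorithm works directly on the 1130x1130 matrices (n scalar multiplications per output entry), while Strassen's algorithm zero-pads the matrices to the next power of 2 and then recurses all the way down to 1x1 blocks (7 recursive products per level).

Matrix multiplication for 1130x1130 matrices:

Strassen's algorithm requires power-of-2 dimensions. Pad 1130x1130 to 2048x2048 (next power of 2).

Standard algorithm: 1130^3 = 1442897000 multiplications
Strassen's algorithm: 7^(log2(2048)) = 7^11 = 1977326743 multiplications
Difference: 1442897000 - 1977326743 = -534429743 (Strassen uses MORE here due to padding overhead — for small or just-over-power-of-2 n, padding can outweigh the per-level savings)

Standard: 1442897000 multiplications (1130^3). Strassen: 1977326743 multiplications (7^11, after padding to 2048x2048). Strassen reduces 8 recursive multiplications to 7 at each level.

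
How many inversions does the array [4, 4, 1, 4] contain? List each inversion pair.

Finding inversions in [4, 4, 1, 4]:

(0, 2): arr[0]=4 > arr[2]=1
(1, 2): arr[1]=4 > arr[2]=1

Total inversions: 2

The array has 2 inversion(s): (0,2), (1,2). Each pair (i,j) satisfies i < j and arr[i] > arr[j].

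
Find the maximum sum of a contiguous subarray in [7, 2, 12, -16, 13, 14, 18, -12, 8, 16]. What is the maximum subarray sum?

Using Kadane's algorithm on [7, 2, 12, -16, 13, 14, 18, -12, 8, 16]:

Scanning through the array:
Position 1 (value 2): max_ending_here = 9, max_so_far = 9
Position 2 (value 12): max_ending_here = 21, max_so_far = 21
Position 3 (value -16): max_ending_here = 5, max_so_far = 21
Position 4 (value 13): max_ending_here = 18, max_so_far = 21
Position 5 (value 14): max_ending_here = 32, max_so_far = 32
Position 6 (value 18): max_ending_here = 50, max_so_far = 50
Position 7 (value -12): max_ending_here = 38, max_so_far = 50
Position 8 (value 8): max_ending_here = 46, max_so_far = 50
Position 9 (value 16): max_ending_here = 62, max_so_far = 62

Maximum subarray: [7, 2, 12, -16, 13, 14, 18, -12, 8, 16]
Maximum sum: 62

The maximum subarray is [7, 2, 12, -16, 13, 14, 18, -12, 8, 16] with sum 62. This subarray runs from index 0 to index 9.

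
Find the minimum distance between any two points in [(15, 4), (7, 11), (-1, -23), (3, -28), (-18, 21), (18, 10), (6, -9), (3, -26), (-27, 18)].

Computing all pairwise distances among 9 points:

d((15, 4), (7, 11)) = 10.6301
d((15, 4), (-1, -23)) = 31.3847
d((15, 4), (3, -28)) = 34.176
d((15, 4), (-18, 21)) = 37.1214
d((15, 4), (18, 10)) = 6.7082
d((15, 4), (6, -9)) = 15.8114
d((15, 4), (3, -26)) = 32.311
d((15, 4), (-27, 18)) = 44.2719
d((7, 11), (-1, -23)) = 34.9285
d((7, 11), (3, -28)) = 39.2046
d((7, 11), (-18, 21)) = 26.9258
d((7, 11), (18, 10)) = 11.0454
d((7, 11), (6, -9)) = 20.025
d((7, 11), (3, -26)) = 37.2156
d((7, 11), (-27, 18)) = 34.7131
d((-1, -23), (3, -28)) = 6.4031
d((-1, -23), (-18, 21)) = 47.1699
d((-1, -23), (18, 10)) = 38.0789
d((-1, -23), (6, -9)) = 15.6525
d((-1, -23), (3, -26)) = 5.0
d((-1, -23), (-27, 18)) = 48.5489
d((3, -28), (-18, 21)) = 53.3104
d((3, -28), (18, 10)) = 40.8534
d((3, -28), (6, -9)) = 19.2354
d((3, -28), (3, -26)) = 2.0 <-- minimum
d((3, -28), (-27, 18)) = 54.9181
d((-18, 21), (18, 10)) = 37.6431
d((-18, 21), (6, -9)) = 38.4187
d((-18, 21), (3, -26)) = 51.4782
d((-18, 21), (-27, 18)) = 9.4868
d((18, 10), (6, -9)) = 22.4722
d((18, 10), (3, -26)) = 39.0
d((18, 10), (-27, 18)) = 45.7056
d((6, -9), (3, -26)) = 17.2627
d((6, -9), (-27, 18)) = 42.638
d((3, -26), (-27, 18)) = 53.2541

Closest pair: (3, -28) and (3, -26) with distance 2.0

The closest pair is (3, -28) and (3, -26) with Euclidean distance 2.0. For 9 points, brute-force pairwise comparison is shown above. For large n, the divide-and-conquer algorithm (sort by x, recurse on halves, check the dividing strip) achieves O(n log n).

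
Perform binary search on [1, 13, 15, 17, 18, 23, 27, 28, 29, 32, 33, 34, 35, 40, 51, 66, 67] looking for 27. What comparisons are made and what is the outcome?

Binary search for 27 in [1, 13, 15, 17, 18, 23, 27, 28, 29, 32, 33, 34, 35, 40, 51, 66, 67]:

lo=0, hi=16, mid=8, arr[mid]=29 -> 29 > 27, search left half
lo=0, hi=7, mid=3, arr[mid]=17 -> 17 < 27, search right half
lo=4, hi=7, mid=5, arr[mid]=23 -> 23 < 27, search right half
lo=6, hi=7, mid=6, arr[mid]=27 -> Found target at index 6!

Binary search finds 27 at index 6 after 4 comparisons. The search repeatedly halves the search space by comparing with the middle element.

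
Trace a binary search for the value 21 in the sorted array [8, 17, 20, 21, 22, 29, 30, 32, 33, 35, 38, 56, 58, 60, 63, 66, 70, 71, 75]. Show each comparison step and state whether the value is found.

Binary search for 21 in [8, 17, 20, 21, 22, 29, 30, 32, 33, 35, 38, 56, 58, 60, 63, 66, 70, 71, 75]:

lo=0, hi=18, mid=9, arr[mid]=35 -> 35 > 21, search left half
lo=0, hi=8, mid=4, arr[mid]=22 -> 22 > 21, search left half
lo=0, hi=3, mid=1, arr[mid]=17 -> 17 < 21, search right half
lo=2, hi=3, mid=2, arr[mid]=20 -> 20 < 21, search right half
lo=3, hi=3, mid=3, arr[mid]=21 -> Found target at index 3!

Binary search finds 21 at index 3 after 5 comparisons. The search repeatedly halves the search space by comparing with the middle element.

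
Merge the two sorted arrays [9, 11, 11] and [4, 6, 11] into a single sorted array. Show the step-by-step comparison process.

Merging process:

Compare 9 vs 4: take 4 from right. Merged: [4]
Compare 9 vs 6: take 6 from right. Merged: [4, 6]
Compare 9 vs 11: take 9 from left. Merged: [4, 6, 9]
Compare 11 vs 11: take 11 from left. Merged: [4, 6, 9, 11]
Compare 11 vs 11: take 11 from left. Merged: [4, 6, 9, 11, 11]
Append remaining from right: [11]. Merged: [4, 6, 9, 11, 11, 11]

Final merged array: [4, 6, 9, 11, 11, 11]
Total comparisons: 5

The merged array is [4, 6, 9, 11, 11, 11], requiring 5 comparisons. The merge step runs in O(n) time where n is the total number of elements.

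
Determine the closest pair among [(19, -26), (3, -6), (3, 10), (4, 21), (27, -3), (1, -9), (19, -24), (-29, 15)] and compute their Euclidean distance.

Computing all pairwise distances among 8 points:

d((19, -26), (3, -6)) = 25.6125
d((19, -26), (3, 10)) = 39.3954
d((19, -26), (4, 21)) = 49.3356
d((19, -26), (27, -3)) = 24.3516
d((19, -26), (1, -9)) = 24.7588
d((19, -26), (19, -24)) = 2.0 <-- minimum
d((19, -26), (-29, 15)) = 63.1269
d((3, -6), (3, 10)) = 16.0
d((3, -6), (4, 21)) = 27.0185
d((3, -6), (27, -3)) = 24.1868
d((3, -6), (1, -9)) = 3.6056
d((3, -6), (19, -24)) = 24.0832
d((3, -6), (-29, 15)) = 38.2753
d((3, 10), (4, 21)) = 11.0454
d((3, 10), (27, -3)) = 27.2947
d((3, 10), (1, -9)) = 19.105
d((3, 10), (19, -24)) = 37.5766
d((3, 10), (-29, 15)) = 32.3883
d((4, 21), (27, -3)) = 33.2415
d((4, 21), (1, -9)) = 30.1496
d((4, 21), (19, -24)) = 47.4342
d((4, 21), (-29, 15)) = 33.541
d((27, -3), (1, -9)) = 26.6833
d((27, -3), (19, -24)) = 22.4722
d((27, -3), (-29, 15)) = 58.8218
d((1, -9), (19, -24)) = 23.4307
d((1, -9), (-29, 15)) = 38.4187
d((19, -24), (-29, 15)) = 61.8466

Closest pair: (19, -26) and (19, -24) with distance 2.0

The closest pair is (19, -26) and (19, -24) with Euclidean distance 2.0. For 8 points, brute-force pairwise comparison is shown above. For large n, the divide-and-conquer algorithm (sort by x, recurse on halves, check the dividing strip) achieves O(n log n).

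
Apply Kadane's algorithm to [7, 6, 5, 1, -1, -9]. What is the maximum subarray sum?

Using Kadane's algorithm on [7, 6, 5, 1, -1, -9]:

Scanning through the array:
Position 1 (value 6): max_ending_here = 13, max_so_far = 13
Position 2 (value 5): max_ending_here = 18, max_so_far = 18
Position 3 (value 1): max_ending_here = 19, max_so_far = 19
Position 4 (value -1): max_ending_here = 18, max_so_far = 19
Position 5 (value -9): max_ending_here = 9, max_so_far = 19

Maximum subarray: [7, 6, 5, 1]
Maximum sum: 19

The maximum subarray is [7, 6, 5, 1] with sum 19. This subarray runs from index 0 to index 3.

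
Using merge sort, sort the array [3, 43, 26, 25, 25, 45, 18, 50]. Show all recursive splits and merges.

Merge sort trace:

Split: [3, 43, 26, 25, 25, 45, 18, 50] -> [3, 43, 26, 25] and [25, 45, 18, 50]
  Split: [3, 43, 26, 25] -> [3, 43] and [26, 25]
    Split: [3, 43] -> [3] and [43]
    Merge: [3] + [43] -> [3, 43]
    Split: [26, 25] -> [26] and [25]
    Merge: [26] + [25] -> [25, 26]
  Merge: [3, 43] + [25, 26] -> [3, 25, 26, 43]
  Split: [25, 45, 18, 50] -> [25, 45] and [18, 50]
    Split: [25, 45] -> [25] and [45]
    Merge: [25] + [45] -> [25, 45]
    Split: [18, 50] -> [18] and [50]
    Merge: [18] + [50] -> [18, 50]
  Merge: [25, 45] + [18, 50] -> [18, 25, 45, 50]
Merge: [3, 25, 26, 43] + [18, 25, 45, 50] -> [3, 18, 25, 25, 26, 43, 45, 50]

Final sorted array: [3, 18, 25, 25, 26, 43, 45, 50]

The merge sort proceeds by recursively splitting the array and merging sorted halves.
After all merges, the sorted array is [3, 18, 25, 25, 26, 43, 45, 50].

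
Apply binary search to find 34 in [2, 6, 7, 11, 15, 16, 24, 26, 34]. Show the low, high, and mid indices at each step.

Binary search for 34 in [2, 6, 7, 11, 15, 16, 24, 26, 34]:

lo=0, hi=8, mid=4, arr[mid]=15 -> 15 < 34, search right half
lo=5, hi=8, mid=6, arr[mid]=24 -> 24 < 34, search right half
lo=7, hi=8, mid=7, arr[mid]=26 -> 26 < 34, search right half
lo=8, hi=8, mid=8, arr[mid]=34 -> Found target at index 8!

Binary search finds 34 at index 8 after 4 comparisons. The search repeatedly halves the search space by comparing with the middle element.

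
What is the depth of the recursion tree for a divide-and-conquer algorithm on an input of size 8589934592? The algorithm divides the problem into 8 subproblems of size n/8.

For divide and conquer with division factor 8:

Problem sizes at each level:
Level 0: 8589934592
Level 1: 1073741824
Level 2: 134217728
Level 3: 16777216
Level 4: 2097152
Level 5: 262144
Level 6: 32768
Level 7: 4096
Level 8: 512
Level 9: 64
Level 10: 8
Level 11: 1

The root is level 0 and the size-1 base case is level 11 (the tree spans levels 0 through 11, i.e. 12 levels counting the root), so the depth is the number of divisions: log_8(8589934592) = 11

The recursion tree depth is log_8(8589934592) = 11. At each level, the problem size is divided by 8, so it takes 11 divisions to reduce to a base case of size 1. The algorithm makes 8 recursive calls at each level.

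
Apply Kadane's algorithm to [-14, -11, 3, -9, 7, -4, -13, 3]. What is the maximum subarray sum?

Using Kadane's algorithm on [-14, -11, 3, -9, 7, -4, -13, 3]:

Scanning through the array:
Position 1 (value -11): max_ending_here = -11, max_so_far = -11
Position 2 (value 3): max_ending_here = 3, max_so_far = 3
Position 3 (value -9): max_ending_here = -6, max_so_far = 3
Position 4 (value 7): max_ending_here = 7, max_so_far = 7
Position 5 (value -4): max_ending_here = 3, max_so_far = 7
Position 6 (value -13): max_ending_here = -10, max_so_far = 7
Position 7 (value 3): max_ending_here = 3, max_so_far = 7

Maximum subarray: [7]
Maximum sum: 7

The maximum subarray is [7] with sum 7. This subarray runs from index 4 to index 4.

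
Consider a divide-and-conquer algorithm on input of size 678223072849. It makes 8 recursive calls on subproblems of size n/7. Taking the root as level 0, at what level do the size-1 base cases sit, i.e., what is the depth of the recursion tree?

For divide and conquer with division factor 7:

Problem sizes at each level:
Level 0: 678223072849
Level 1: 96889010407
Level 2: 13841287201
Level 3: 1977326743
Level 4: 282475249
Level 5: 40353607
Level 6: 5764801
Level 7: 823543
Level 8: 117649
Level 9: 16807
Level 10: 2401
Level 11: 343
Level 12: 49
Level 13: 7
Level 14: 1

The root is level 0 and the size-1 base case is level 14 (the tree spans levels 0 through 14, i.e. 15 levels counting the root), so the depth is the number of divisions: log_7(678223072849) = 14

The recursion tree depth is log_7(678223072849) = 14. At each level, the problem size is divided by 7, so it takes 14 divisions to reduce to a base case of size 1. The algorithm makes 8 recursive calls at each level.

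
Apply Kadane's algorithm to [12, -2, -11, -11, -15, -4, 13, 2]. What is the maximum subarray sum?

Using Kadane's algorithm on [12, -2, -11, -11, -15, -4, 13, 2]:

Scanning through the array:
Position 1 (value -2): max_ending_here = 10, max_so_far = 12
Position 2 (value -11): max_ending_here = -1, max_so_far = 12
Position 3 (value -11): max_ending_here = -11, max_so_far = 12
Position 4 (value -15): max_ending_here = -15, max_so_far = 12
Position 5 (value -4): max_ending_here = -4, max_so_far = 12
Position 6 (value 13): max_ending_here = 13, max_so_far = 13
Position 7 (value 2): max_ending_here = 15, max_so_far = 15

Maximum subarray: [13, 2]
Maximum sum: 15

The maximum subarray is [13, 2] with sum 15. This subarray runs from index 6 to index 7.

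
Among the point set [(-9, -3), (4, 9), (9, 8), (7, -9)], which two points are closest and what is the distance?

Computing all pairwise distances among 4 points:

d((-9, -3), (4, 9)) = 17.6918
d((-9, -3), (9, 8)) = 21.095
d((-9, -3), (7, -9)) = 17.088
d((4, 9), (9, 8)) = 5.099 <-- minimum
d((4, 9), (7, -9)) = 18.2483
d((9, 8), (7, -9)) = 17.1172

Closest pair: (4, 9) and (9, 8) with distance 5.099

The closest pair is (4, 9) and (9, 8) with Euclidean distance 5.099. For 4 points, brute-force pairwise comparison is shown above. For large n, the divide-and-conquer algorithm (sort by x, recurse on halves, check the dividing strip) achieves O(n log n).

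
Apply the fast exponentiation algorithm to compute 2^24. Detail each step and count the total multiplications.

Computing 2^24 by squaring (build up from 2^1; each line after the first costs one multiplication):

2^1 = 2
2^2 = (2^1)^2 = 2^2 = 4
2^3 = 2 * 2^2 = 2 * 4 = 8
2^6 = (2^3)^2 = 8^2 = 64
2^12 = (2^6)^2 = 64^2 = 4096
2^24 = (2^12)^2 = 4096^2 = 16777216

Result: 16777216
Multiplications needed: 5 (5 lines after 2^1)

2^24 = 16777216. Using exponentiation by squaring, this requires 5 multiplications. The key idea: if the exponent is even, square the half-power; if odd, multiply by the base once.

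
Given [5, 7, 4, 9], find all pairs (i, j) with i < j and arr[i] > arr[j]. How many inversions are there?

Finding inversions in [5, 7, 4, 9]:

(0, 2): arr[0]=5 > arr[2]=4
(1, 2): arr[1]=7 > arr[2]=4

Total inversions: 2

The array has 2 inversion(s): (0,2), (1,2). Each pair (i,j) satisfies i < j and arr[i] > arr[j].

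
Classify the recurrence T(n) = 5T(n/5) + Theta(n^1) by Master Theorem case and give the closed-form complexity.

Master Theorem for T(n) = 5T(n/5) + O(n^1):

a = 5, b = 5, c = 1
log_b(a) = log_5(5) = 1.0000

Case 2: c = 1 = log_5(5) = 1.0000
T(n) = O(n^1 log n) = O(n log n)

For T(n) = 5T(n/5) + O(n^1): log_5(5) = 1.0000. This is Case 2 of the Master Theorem (c = log_b(a), equal work at all levels), giving O(n log n).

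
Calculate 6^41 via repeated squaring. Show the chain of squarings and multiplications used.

Computing 6^41 by squaring (build up from 6^1; each line after the first costs one multiplication):

6^1 = 6
6^2 = (6^1)^2 = 6^2 = 36
6^4 = (6^2)^2 = 36^2 = 1296
6^5 = 6 * 6^4 = 6 * 1296 = 7776
6^10 = (6^5)^2 = 7776^2 = 60466176
6^20 = (6^10)^2 = 60466176^2 = 3656158440062976
6^40 = (6^20)^2 = 3656158440062976^2 = 13367494538843734067838845976576
6^41 = 6 * 6^40 = 6 * 13367494538843734067838845976576 = 80204967233062404407033075859456

Result: 80204967233062404407033075859456
Multiplications needed: 7 (7 lines after 6^1)

6^41 = 80204967233062404407033075859456. Using exponentiation by squaring, this requires 7 multiplications. The key idea: if the exponent is even, square the half-power; if odd, multiply by the base once.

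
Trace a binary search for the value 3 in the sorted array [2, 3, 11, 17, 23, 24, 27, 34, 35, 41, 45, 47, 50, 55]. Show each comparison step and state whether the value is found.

Binary search for 3 in [2, 3, 11, 17, 23, 24, 27, 34, 35, 41, 45, 47, 50, 55]:

lo=0, hi=13, mid=6, arr[mid]=27 -> 27 > 3, search left half
lo=0, hi=5, mid=2, arr[mid]=11 -> 11 > 3, search left half
lo=0, hi=1, mid=0, arr[mid]=2 -> 2 < 3, search right half
lo=1, hi=1, mid=1, arr[mid]=3 -> Found target at index 1!

Binary search finds 3 at index 1 after 4 comparisons. The search repeatedly halves the search space by comparing with the middle element.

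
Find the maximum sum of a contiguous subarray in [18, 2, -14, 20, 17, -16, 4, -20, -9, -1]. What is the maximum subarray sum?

Using Kadane's algorithm on [18, 2, -14, 20, 17, -16, 4, -20, -9, -1]:

Scanning through the array:
Position 1 (value 2): max_ending_here = 20, max_so_far = 20
Position 2 (value -14): max_ending_here = 6, max_so_far = 20
Position 3 (value 20): max_ending_here = 26, max_so_far = 26
Position 4 (value 17): max_ending_here = 43, max_so_far = 43
Position 5 (value -16): max_ending_here = 27, max_so_far = 43
Position 6 (value 4): max_ending_here = 31, max_so_far = 43
Position 7 (value -20): max_ending_here = 11, max_so_far = 43
Position 8 (value -9): max_ending_here = 2, max_so_far = 43
Position 9 (value -1): max_ending_here = 1, max_so_far = 43

Maximum subarray: [18, 2, -14, 20, 17]
Maximum sum: 43

The maximum subarray is [18, 2, -14, 20, 17] with sum 43. This subarray runs from index 0 to index 4.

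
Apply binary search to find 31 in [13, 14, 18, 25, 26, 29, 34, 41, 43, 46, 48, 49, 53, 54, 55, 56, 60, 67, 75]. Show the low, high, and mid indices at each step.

Binary search for 31 in [13, 14, 18, 25, 26, 29, 34, 41, 43, 46, 48, 49, 53, 54, 55, 56, 60, 67, 75]:

lo=0, hi=18, mid=9, arr[mid]=46 -> 46 > 31, search left half
lo=0, hi=8, mid=4, arr[mid]=26 -> 26 < 31, search right half
lo=5, hi=8, mid=6, arr[mid]=34 -> 34 > 31, search left half
lo=5, hi=5, mid=5, arr[mid]=29 -> 29 < 31, search right half
lo=6 > hi=5, target 31 not found

Binary search determines that 31 is not in the array after 4 comparisons. The search space was exhausted without finding the target.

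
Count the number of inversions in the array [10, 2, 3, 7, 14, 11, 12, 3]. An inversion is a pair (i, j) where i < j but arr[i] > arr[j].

Finding inversions in [10, 2, 3, 7, 14, 11, 12, 3]:

(0, 1): arr[0]=10 > arr[1]=2
(0, 2): arr[0]=10 > arr[2]=3
(0, 3): arr[0]=10 > arr[3]=7
(0, 7): arr[0]=10 > arr[7]=3
(3, 7): arr[3]=7 > arr[7]=3
(4, 5): arr[4]=14 > arr[5]=11
(4, 6): arr[4]=14 > arr[6]=12
(4, 7): arr[4]=14 > arr[7]=3
(5, 7): arr[5]=11 > arr[7]=3
(6, 7): arr[6]=12 > arr[7]=3

Total inversions: 10

The array has 10 inversion(s): (0,1), (0,2), (0,3), (0,7), (3,7), (4,5), (4,6), (4,7), (5,7), (6,7). Each pair (i,j) satisfies i < j and arr[i] > arr[j].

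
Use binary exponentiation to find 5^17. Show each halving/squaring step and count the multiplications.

Computing 5^17 by squaring (build up from 5^1; each line after the first costs one multiplication):

5^1 = 5
5^2 = (5^1)^2 = 5^2 = 25
5^4 = (5^2)^2 = 25^2 = 625
5^8 = (5^4)^2 = 625^2 = 390625
5^16 = (5^8)^2 = 390625^2 = 152587890625
5^17 = 5 * 5^16 = 5 * 152587890625 = 762939453125

Result: 762939453125
Multiplications needed: 5 (5 lines after 5^1)

5^17 = 762939453125. Using exponentiation by squaring, this requires 5 multiplications. The key idea: if the exponent is even, square the half-power; if odd, multiply by the base once.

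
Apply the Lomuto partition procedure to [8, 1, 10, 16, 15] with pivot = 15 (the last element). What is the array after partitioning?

Lomuto partition with pivot = 15:

Initial array: [8, 1, 10, 16, 15]

arr[0]=8 <= 15: swap with position 0, array becomes [8, 1, 10, 16, 15]
arr[1]=1 <= 15: swap with position 1, array becomes [8, 1, 10, 16, 15]
arr[2]=10 <= 15: swap with position 2, array becomes [8, 1, 10, 16, 15]
arr[3]=16 > 15: no swap

Place pivot at position 3: [8, 1, 10, 15, 16]
Pivot position: 3

After partitioning with pivot 15, the array becomes [8, 1, 10, 15, 16]. The pivot is placed at index 3. All elements to the left of the pivot are <= 15, and all elements to the right are > 15.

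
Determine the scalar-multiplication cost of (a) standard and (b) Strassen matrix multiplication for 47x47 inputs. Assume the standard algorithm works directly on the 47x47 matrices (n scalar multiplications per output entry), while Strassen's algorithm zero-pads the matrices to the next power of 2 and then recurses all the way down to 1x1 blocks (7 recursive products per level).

Matrix multiplication for 47x47 matrices:

Strassen's algorithm requires power-of-2 dimensions. Pad 47x47 to 64x64 (next power of 2).

Standard algorithm: 47^3 = 103823 multiplications
Strassen's algorithm: 7^(log2(64)) = 7^6 = 117649 multiplications
Difference: 103823 - 117649 = -13826 (Strassen uses MORE here due to padding overhead — for small or just-over-power-of-2 n, padding can outweigh the per-level savings)

Standard: 103823 multiplications (47^3). Strassen: 117649 multiplications (7^6, after padding to 64x64). Strassen reduces 8 recursive multiplications to 7 at each level.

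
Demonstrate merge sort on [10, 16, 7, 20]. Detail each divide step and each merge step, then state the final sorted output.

Merge sort trace:

Split: [10, 16, 7, 20] -> [10, 16] and [7, 20]
  Split: [10, 16] -> [10] and [16]
  Merge: [10] + [16] -> [10, 16]
  Split: [7, 20] -> [7] and [20]
  Merge: [7] + [20] -> [7, 20]
Merge: [10, 16] + [7, 20] -> [7, 10, 16, 20]

Final sorted array: [7, 10, 16, 20]

The merge sort proceeds by recursively splitting the array and merging sorted halves.
After all merges, the sorted array is [7, 10, 16, 20].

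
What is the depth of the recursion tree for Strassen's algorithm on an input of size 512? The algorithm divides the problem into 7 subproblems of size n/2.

For divide and conquer with division factor 2:

Problem sizes at each level:
Level 0: 512
Level 1: 256
Level 2: 128
Level 3: 64
Level 4: 32
Level 5: 16
Level 6: 8
Level 7: 4
Level 8: 2
Level 9: 1

The root is level 0 and the size-1 base case is level 9 (the tree spans levels 0 through 9, i.e. 10 levels counting the root), so the depth is the number of divisions: log_2(512) = 9

The recursion tree depth is log_2(512) = 9. At each level, the problem size is divided by 2, so it takes 9 divisions to reduce to a base case of size 1. The algorithm makes 7 recursive calls at each level.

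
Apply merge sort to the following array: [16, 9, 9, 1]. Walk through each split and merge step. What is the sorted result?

Merge sort trace:

Split: [16, 9, 9, 1] -> [16, 9] and [9, 1]
  Split: [16, 9] -> [16] and [9]
  Merge: [16] + [9] -> [9, 16]
  Split: [9, 1] -> [9] and [1]
  Merge: [9] + [1] -> [1, 9]
Merge: [9, 16] + [1, 9] -> [1, 9, 9, 16]

Final sorted array: [1, 9, 9, 16]

The merge sort proceeds by recursively splitting the array and merging sorted halves.
After all merges, the sorted array is [1, 9, 9, 16].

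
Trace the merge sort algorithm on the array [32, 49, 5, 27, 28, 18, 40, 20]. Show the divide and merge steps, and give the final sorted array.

Merge sort trace:

Split: [32, 49, 5, 27, 28, 18, 40, 20] -> [32, 49, 5, 27] and [28, 18, 40, 20]
  Split: [32, 49, 5, 27] -> [32, 49] and [5, 27]
    Split: [32, 49] -> [32] and [49]
    Merge: [32] + [49] -> [32, 49]
    Split: [5, 27] -> [5] and [27]
    Merge: [5] + [27] -> [5, 27]
  Merge: [32, 49] + [5, 27] -> [5, 27, 32, 49]
  Split: [28, 18, 40, 20] -> [28, 18] and [40, 20]
    Split: [28, 18] -> [28] and [18]
    Merge: [28] + [18] -> [18, 28]
    Split: [40, 20] -> [40] and [20]
    Merge: [40] + [20] -> [20, 40]
  Merge: [18, 28] + [20, 40] -> [18, 20, 28, 40]
Merge: [5, 27, 32, 49] + [18, 20, 28, 40] -> [5, 18, 20, 27, 28, 32, 40, 49]

Final sorted array: [5, 18, 20, 27, 28, 32, 40, 49]

The merge sort proceeds by recursively splitting the array and merging sorted halves.
After all merges, the sorted array is [5, 18, 20, 27, 28, 32, 40, 49].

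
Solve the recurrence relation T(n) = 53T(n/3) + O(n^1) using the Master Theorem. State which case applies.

Master Theorem for T(n) = 53T(n/3) + O(n^1):

a = 53, b = 3, c = 1
log_b(a) = log_3(53) = 3.6139

Case 1: c = 1 < log_3(53) = 3.6139
T(n) = O(n^(log_3 53))

For T(n) = 53T(n/3) + O(n^1): log_3(53) = 3.6139. This is Case 1 of the Master Theorem (c < log_b(a), work dominated by leaves), giving O(n^(log_3 53)).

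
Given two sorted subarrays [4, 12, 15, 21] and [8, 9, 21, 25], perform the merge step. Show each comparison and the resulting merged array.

Merging process:

Compare 4 vs 8: take 4 from left. Merged: [4]
Compare 12 vs 8: take 8 from right. Merged: [4, 8]
Compare 12 vs 9: take 9 from right. Merged: [4, 8, 9]
Compare 12 vs 21: take 12 from left. Merged: [4, 8, 9, 12]
Compare 15 vs 21: take 15 from left. Merged: [4, 8, 9, 12, 15]
Compare 21 vs 21: take 21 from left. Merged: [4, 8, 9, 12, 15, 21]
Append remaining from right: [21, 25]. Merged: [4, 8, 9, 12, 15, 21, 21, 25]

Final merged array: [4, 8, 9, 12, 15, 21, 21, 25]
Total comparisons: 6

The merged array is [4, 8, 9, 12, 15, 21, 21, 25], requiring 6 comparisons. The merge step runs in O(n) time where n is the total number of elements.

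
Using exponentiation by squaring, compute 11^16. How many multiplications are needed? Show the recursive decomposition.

Computing 11^16 by squaring (build up from 11^1; each line after the first costs one multiplication):

11^1 = 11
11^2 = (11^1)^2 = 11^2 = 121
11^4 = (11^2)^2 = 121^2 = 14641
11^8 = (11^4)^2 = 14641^2 = 214358881
11^16 = (11^8)^2 = 214358881^2 = 45949729863572161

Result: 45949729863572161
Multiplications needed: 4 (4 lines after 11^1)

11^16 = 45949729863572161. Using exponentiation by squaring, this requires 4 multiplications. The key idea: if the exponent is even, square the half-power; if odd, multiply by the base once.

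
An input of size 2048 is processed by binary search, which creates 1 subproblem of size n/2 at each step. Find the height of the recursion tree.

For divide and conquer with division factor 2:

Problem sizes at each level:
Level 0: 2048
Level 1: 1024
Level 2: 512
Level 3: 256
Level 4: 128
Level 5: 64
Level 6: 32
Level 7: 16
Level 8: 8
Level 9: 4
Level 10: 2
Level 11: 1

The root is level 0 and the size-1 base case is level 11 (the tree spans levels 0 through 11, i.e. 12 levels counting the root), so the depth is the number of divisions: log_2(2048) = 11

The recursion tree depth is log_2(2048) = 11. At each level, the problem size is divided by 2, so it takes 11 divisions to reduce to a base case of size 1. The algorithm makes 1 recursive call at each level.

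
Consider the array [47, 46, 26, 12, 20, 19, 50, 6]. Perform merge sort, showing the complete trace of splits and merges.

Merge sort trace:

Split: [47, 46, 26, 12, 20, 19, 50, 6] -> [47, 46, 26, 12] and [20, 19, 50, 6]
  Split: [47, 46, 26, 12] -> [47, 46] and [26, 12]
    Split: [47, 46] -> [47] and [46]
    Merge: [47] + [46] -> [46, 47]
    Split: [26, 12] -> [26] and [12]
    Merge: [26] + [12] -> [12, 26]
  Merge: [46, 47] + [12, 26] -> [12, 26, 46, 47]
  Split: [20, 19, 50, 6] -> [20, 19] and [50, 6]
    Split: [20, 19] -> [20] and [19]
    Merge: [20] + [19] -> [19, 20]
    Split: [50, 6] -> [50] and [6]
    Merge: [50] + [6] -> [6, 50]
  Merge: [19, 20] + [6, 50] -> [6, 19, 20, 50]
Merge: [12, 26, 46, 47] + [6, 19, 20, 50] -> [6, 12, 19, 20, 26, 46, 47, 50]

Final sorted array: [6, 12, 19, 20, 26, 46, 47, 50]

The merge sort proceeds by recursively splitting the array and merging sorted halves.
After all merges, the sorted array is [6, 12, 19, 20, 26, 46, 47, 50].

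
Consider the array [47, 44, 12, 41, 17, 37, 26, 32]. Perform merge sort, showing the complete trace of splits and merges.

Merge sort trace:

Split: [47, 44, 12, 41, 17, 37, 26, 32] -> [47, 44, 12, 41] and [17, 37, 26, 32]
  Split: [47, 44, 12, 41] -> [47, 44] and [12, 41]
    Split: [47, 44] -> [47] and [44]
    Merge: [47] + [44] -> [44, 47]
    Split: [12, 41] -> [12] and [41]
    Merge: [12] + [41] -> [12, 41]
  Merge: [44, 47] + [12, 41] -> [12, 41, 44, 47]
  Split: [17, 37, 26, 32] -> [17, 37] and [26, 32]
    Split: [17, 37] -> [17] and [37]
    Merge: [17] + [37] -> [17, 37]
    Split: [26, 32] -> [26] and [32]
    Merge: [26] + [32] -> [26, 32]
  Merge: [17, 37] + [26, 32] -> [17, 26, 32, 37]
Merge: [12, 41, 44, 47] + [17, 26, 32, 37] -> [12, 17, 26, 32, 37, 41, 44, 47]

Final sorted array: [12, 17, 26, 32, 37, 41, 44, 47]

The merge sort proceeds by recursively splitting the array and merging sorted halves.
After all merges, the sorted array is [12, 17, 26, 32, 37, 41, 44, 47].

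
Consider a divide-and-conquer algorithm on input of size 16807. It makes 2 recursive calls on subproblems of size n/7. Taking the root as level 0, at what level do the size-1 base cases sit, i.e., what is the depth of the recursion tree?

For divide and conquer with division factor 7:

Problem sizes at each level:
Level 0: 16807
Level 1: 2401
Level 2: 343
Level 3: 49
Level 4: 7
Level 5: 1

The root is level 0 and the size-1 base case is level 5 (the tree spans levels 0 through 5, i.e. 6 levels counting the root), so the depth is the number of divisions: log_7(16807) = 5

The recursion tree depth is log_7(16807) = 5. At each level, the problem size is divided by 7, so it takes 5 divisions to reduce to a base case of size 1. The algorithm makes 2 recursive calls at each level.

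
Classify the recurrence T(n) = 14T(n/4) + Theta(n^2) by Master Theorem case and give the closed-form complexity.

Master Theorem for T(n) = 14T(n/4) + O(n^2):

a = 14, b = 4, c = 2
log_b(a) = log_4(14) = 1.9037

Case 3: c = 2 > log_4(14) = 1.9037
T(n) = O(n^2) = O(n^2)

For T(n) = 14T(n/4) + O(n^2): log_4(14) = 1.9037. This is Case 3 of the Master Theorem (c > log_b(a), work dominated by root), giving O(n^2).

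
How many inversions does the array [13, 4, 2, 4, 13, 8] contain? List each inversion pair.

Finding inversions in [13, 4, 2, 4, 13, 8]:

(0, 1): arr[0]=13 > arr[1]=4
(0, 2): arr[0]=13 > arr[2]=2
(0, 3): arr[0]=13 > arr[3]=4
(0, 5): arr[0]=13 > arr[5]=8
(1, 2): arr[1]=4 > arr[2]=2
(4, 5): arr[4]=13 > arr[5]=8

Total inversions: 6

The array has 6 inversion(s): (0,1), (0,2), (0,3), (0,5), (1,2), (4,5). Each pair (i,j) satisfies i < j and arr[i] > arr[j].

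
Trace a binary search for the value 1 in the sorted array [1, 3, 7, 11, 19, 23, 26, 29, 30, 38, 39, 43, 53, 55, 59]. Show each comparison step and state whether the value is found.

Binary search for 1 in [1, 3, 7, 11, 19, 23, 26, 29, 30, 38, 39, 43, 53, 55, 59]:

lo=0, hi=14, mid=7, arr[mid]=29 -> 29 > 1, search left half
lo=0, hi=6, mid=3, arr[mid]=11 -> 11 > 1, search left half
lo=0, hi=2, mid=1, arr[mid]=3 -> 3 > 1, search left half
lo=0, hi=0, mid=0, arr[mid]=1 -> Found target at index 0!

Binary search finds 1 at index 0 after 4 comparisons. The search repeatedly halves the search space by comparing with the middle element.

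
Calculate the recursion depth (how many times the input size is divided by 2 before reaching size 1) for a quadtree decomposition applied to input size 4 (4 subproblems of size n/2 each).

For divide and conquer with division factor 2:

Problem sizes at each level:
Level 0: 4
Level 1: 2
Level 2: 1

The root is level 0 and the size-1 base case is level 2 (the tree spans levels 0 through 2, i.e. 3 levels counting the root), so the depth is the number of divisions: log_2(4) = 2

The recursion tree depth is log_2(4) = 2. At each level, the problem size is divided by 2, so it takes 2 divisions to reduce to a base case of size 1. The algorithm makes 4 recursive calls at each level.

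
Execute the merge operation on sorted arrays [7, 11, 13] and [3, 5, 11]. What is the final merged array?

Merging process:

Compare 7 vs 3: take 3 from right. Merged: [3]
Compare 7 vs 5: take 5 from right. Merged: [3, 5]
Compare 7 vs 11: take 7 from left. Merged: [3, 5, 7]
Compare 11 vs 11: take 11 from left. Merged: [3, 5, 7, 11]
Compare 13 vs 11: take 11 from right. Merged: [3, 5, 7, 11, 11]
Append remaining from left: [13]. Merged: [3, 5, 7, 11, 11, 13]

Final merged array: [3, 5, 7, 11, 11, 13]
Total comparisons: 5

The merged array is [3, 5, 7, 11, 11, 13], requiring 5 comparisons. The merge step runs in O(n) time where n is the total number of elements.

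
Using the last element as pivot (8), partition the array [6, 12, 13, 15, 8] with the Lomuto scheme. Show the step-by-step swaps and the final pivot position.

Lomuto partition with pivot = 8:

Initial array: [6, 12, 13, 15, 8]

arr[0]=6 <= 8: swap with position 0, array becomes [6, 12, 13, 15, 8]
arr[1]=12 > 8: no swap
arr[2]=13 > 8: no swap
arr[3]=15 > 8: no swap

Place pivot at position 1: [6, 8, 13, 15, 12]
Pivot position: 1

After partitioning with pivot 8, the array becomes [6, 8, 13, 15, 12]. The pivot is placed at index 1. All elements to the left of the pivot are <= 8, and all elements to the right are > 8.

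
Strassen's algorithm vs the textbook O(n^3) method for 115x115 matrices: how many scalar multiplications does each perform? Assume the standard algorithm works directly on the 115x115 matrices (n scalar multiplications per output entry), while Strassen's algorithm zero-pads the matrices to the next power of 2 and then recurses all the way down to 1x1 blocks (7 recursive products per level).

Matrix multiplication for 115x115 matrices:

Strassen's algorithm requires power-of-2 dimensions. Pad 115x115 to 128x128 (next power of 2).

Standard algorithm: 115^3 = 1520875 multiplications
Strassen's algorithm: 7^(log2(128)) = 7^7 = 823543 multiplications
Savings: 1520875 - 823543 = 697332 multiplications

Standard: 1520875 multiplications (115^3). Strassen: 823543 multiplications (7^7, after padding to 128x128). Strassen reduces 8 recursive multiplications to 7 at each level.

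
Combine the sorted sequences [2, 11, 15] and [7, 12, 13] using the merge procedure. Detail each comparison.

Merging process:

Compare 2 vs 7: take 2 from left. Merged: [2]
Compare 11 vs 7: take 7 from right. Merged: [2, 7]
Compare 11 vs 12: take 11 from left. Merged: [2, 7, 11]
Compare 15 vs 12: take 12 from right. Merged: [2, 7, 11, 12]
Compare 15 vs 13: take 13 from right. Merged: [2, 7, 11, 12, 13]
Append remaining from left: [15]. Merged: [2, 7, 11, 12, 13, 15]

Final merged array: [2, 7, 11, 12, 13, 15]
Total comparisons: 5

The merged array is [2, 7, 11, 12, 13, 15], requiring 5 comparisons. The merge step runs in O(n) time where n is the total number of elements.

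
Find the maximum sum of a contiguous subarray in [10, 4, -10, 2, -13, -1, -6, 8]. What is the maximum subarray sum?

Using Kadane's algorithm on [10, 4, -10, 2, -13, -1, -6, 8]:

Scanning through the array:
Position 1 (value 4): max_ending_here = 14, max_so_far = 14
Position 2 (value -10): max_ending_here = 4, max_so_far = 14
Position 3 (value 2): max_ending_here = 6, max_so_far = 14
Position 4 (value -13): max_ending_here = -7, max_so_far = 14
Position 5 (value -1): max_ending_here = -1, max_so_far = 14
Position 6 (value -6): max_ending_here = -6, max_so_far = 14
Position 7 (value 8): max_ending_here = 8, max_so_far = 14

Maximum subarray: [10, 4]
Maximum sum: 14

The maximum subarray is [10, 4] with sum 14. This subarray runs from index 0 to index 1.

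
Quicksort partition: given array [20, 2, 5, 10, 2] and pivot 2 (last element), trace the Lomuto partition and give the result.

Lomuto partition with pivot = 2:

Initial array: [20, 2, 5, 10, 2]

arr[0]=20 > 2: no swap
arr[1]=2 <= 2: swap with position 0, array becomes [2, 20, 5, 10, 2]
arr[2]=5 > 2: no swap
arr[3]=10 > 2: no swap

Place pivot at position 1: [2, 2, 5, 10, 20]
Pivot position: 1

After partitioning with pivot 2, the array becomes [2, 2, 5, 10, 20]. The pivot is placed at index 1. All elements to the left of the pivot are <= 2, and all elements to the right are > 2.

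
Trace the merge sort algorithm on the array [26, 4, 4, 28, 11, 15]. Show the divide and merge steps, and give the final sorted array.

Merge sort trace:

Split: [26, 4, 4, 28, 11, 15] -> [26, 4, 4] and [28, 11, 15]
  Split: [26, 4, 4] -> [26] and [4, 4]
    Split: [4, 4] -> [4] and [4]
    Merge: [4] + [4] -> [4, 4]
  Merge: [26] + [4, 4] -> [4, 4, 26]
  Split: [28, 11, 15] -> [28] and [11, 15]
    Split: [11, 15] -> [11] and [15]
    Merge: [11] + [15] -> [11, 15]
  Merge: [28] + [11, 15] -> [11, 15, 28]
Merge: [4, 4, 26] + [11, 15, 28] -> [4, 4, 11, 15, 26, 28]

Final sorted array: [4, 4, 11, 15, 26, 28]

The merge sort proceeds by recursively splitting the array and merging sorted halves.
After all merges, the sorted array is [4, 4, 11, 15, 26, 28].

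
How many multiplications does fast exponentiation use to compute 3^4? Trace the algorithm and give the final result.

Computing 3^4 by squaring (build up from 3^1; each line after the first costs one multiplication):

3^1 = 3
3^2 = (3^1)^2 = 3^2 = 9
3^4 = (3^2)^2 = 9^2 = 81

Result: 81
Multiplications needed: 2 (2 lines after 3^1)

3^4 = 81. Using exponentiation by squaring, this requires 2 multiplications. The key idea: if the exponent is even, square the half-power; if odd, multiply by the base once.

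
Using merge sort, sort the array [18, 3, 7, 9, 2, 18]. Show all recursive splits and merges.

Merge sort trace:

Split: [18, 3, 7, 9, 2, 18] -> [18, 3, 7] and [9, 2, 18]
  Split: [18, 3, 7] -> [18] and [3, 7]
    Split: [3, 7] -> [3] and [7]
    Merge: [3] + [7] -> [3, 7]
  Merge: [18] + [3, 7] -> [3, 7, 18]
  Split: [9, 2, 18] -> [9] and [2, 18]
    Split: [2, 18] -> [2] and [18]
    Merge: [2] + [18] -> [2, 18]
  Merge: [9] + [2, 18] -> [2, 9, 18]
Merge: [3, 7, 18] + [2, 9, 18] -> [2, 3, 7, 9, 18, 18]

Final sorted array: [2, 3, 7, 9, 18, 18]

The merge sort proceeds by recursively splitting the array and merging sorted halves.
After all merges, the sorted array is [2, 3, 7, 9, 18, 18].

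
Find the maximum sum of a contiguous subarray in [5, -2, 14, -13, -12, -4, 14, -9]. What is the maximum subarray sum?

Using Kadane's algorithm on [5, -2, 14, -13, -12, -4, 14, -9]:

Scanning through the array:
Position 1 (value -2): max_ending_here = 3, max_so_far = 5
Position 2 (value 14): max_ending_here = 17, max_so_far = 17
Position 3 (value -13): max_ending_here = 4, max_so_far = 17
Position 4 (value -12): max_ending_here = -8, max_so_far = 17
Position 5 (value -4): max_ending_here = -4, max_so_far = 17
Position 6 (value 14): max_ending_here = 14, max_so_far = 17
Position 7 (value -9): max_ending_here = 5, max_so_far = 17

Maximum subarray: [5, -2, 14]
Maximum sum: 17

The maximum subarray is [5, -2, 14] with sum 17. This subarray runs from index 0 to index 2.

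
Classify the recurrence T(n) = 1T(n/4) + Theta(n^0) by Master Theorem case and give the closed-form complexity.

Master Theorem for T(n) = 1T(n/4) + O(n^0):

a = 1, b = 4, c = 0
log_b(a) = log_4(1) = 0.0000

Case 2: c = 0 = log_4(1) = 0.0000
T(n) = O(n^0 log n) = O(log n)

For T(n) = 1T(n/4) + O(n^0): log_4(1) = 0.0000. This is Case 2 of the Master Theorem (c = log_b(a), equal work at all levels), giving O(log n).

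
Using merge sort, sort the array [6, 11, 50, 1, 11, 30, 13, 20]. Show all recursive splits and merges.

Merge sort trace:

Split: [6, 11, 50, 1, 11, 30, 13, 20] -> [6, 11, 50, 1] and [11, 30, 13, 20]
  Split: [6, 11, 50, 1] -> [6, 11] and [50, 1]
    Split: [6, 11] -> [6] and [11]
    Merge: [6] + [11] -> [6, 11]
    Split: [50, 1] -> [50] and [1]
    Merge: [50] + [1] -> [1, 50]
  Merge: [6, 11] + [1, 50] -> [1, 6, 11, 50]
  Split: [11, 30, 13, 20] -> [11, 30] and [13, 20]
    Split: [11, 30] -> [11] and [30]
    Merge: [11] + [30] -> [11, 30]
    Split: [13, 20] -> [13] and [20]
    Merge: [13] + [20] -> [13, 20]
  Merge: [11, 30] + [13, 20] -> [11, 13, 20, 30]
Merge: [1, 6, 11, 50] + [11, 13, 20, 30] -> [1, 6, 11, 11, 13, 20, 30, 50]

Final sorted array: [1, 6, 11, 11, 13, 20, 30, 50]

The merge sort proceeds by recursively splitting the array and merging sorted halves.
After all merges, the sorted array is [1, 6, 11, 11, 13, 20, 30, 50].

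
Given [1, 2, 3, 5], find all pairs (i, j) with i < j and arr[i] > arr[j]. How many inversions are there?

Finding inversions in [1, 2, 3, 5]:


Total inversions: 0

The array has 0 inversions. It is already sorted.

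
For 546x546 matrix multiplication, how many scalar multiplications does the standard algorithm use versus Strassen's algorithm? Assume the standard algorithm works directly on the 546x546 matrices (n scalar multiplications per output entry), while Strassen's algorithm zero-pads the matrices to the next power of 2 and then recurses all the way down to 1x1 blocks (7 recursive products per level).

Matrix multiplication for 546x546 matrices:

Strassen's algorithm requires power-of-2 dimensions. Pad 546x546 to 1024x1024 (next power of 2).

Standard algorithm: 546^3 = 162771336 multiplications
Strassen's algorithm: 7^(log2(1024)) = 7^10 = 282475249 multiplications
Difference: 162771336 - 282475249 = -119703913 (Strassen uses MORE here due to padding overhead — for small or just-over-power-of-2 n, padding can outweigh the per-level savings)

Standard: 162771336 multiplications (546^3). Strassen: 282475249 multiplications (7^10, after padding to 1024x1024). Strassen reduces 8 recursive multiplications to 7 at each level.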